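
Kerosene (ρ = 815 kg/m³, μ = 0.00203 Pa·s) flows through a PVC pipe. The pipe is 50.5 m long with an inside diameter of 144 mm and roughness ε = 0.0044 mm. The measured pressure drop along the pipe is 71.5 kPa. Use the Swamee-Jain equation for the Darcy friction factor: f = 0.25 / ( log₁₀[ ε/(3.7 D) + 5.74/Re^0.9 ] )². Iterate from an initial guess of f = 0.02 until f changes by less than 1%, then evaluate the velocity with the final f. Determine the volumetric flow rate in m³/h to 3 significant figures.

Q ≈ 345 m³/h

Rearranging Darcy-Weisbach: V = √(2·ΔP·D/(f·L·ρ)). With ε/D = 4.4e-06/0.144 = 3.06e-05, iterate starting from f = 0.02:
  f = 0.02 → V = √(2·7.15e+04·0.144/(0.02·50.5·815)) = 5.002 m/s; Re = ρVD/μ = 2.892e+05; f → 0.01482
  f = 0.01482 → V = 5.811 m/s; Re = 3.359e+05; f → 0.01445
  f = 0.01445 → V = 5.884 m/s; Re = 3.402e+05; f → 0.01442
Converged (Δf/f < 1%). With the final f = 0.01442: V = √(2·7.15e+04·0.144/(0.01442·50.5·815)) = 5.891 m/s.
Q = V·A = 5.891·(π/4·0.144²) = 0.09593 m³/s = 345 m³/h.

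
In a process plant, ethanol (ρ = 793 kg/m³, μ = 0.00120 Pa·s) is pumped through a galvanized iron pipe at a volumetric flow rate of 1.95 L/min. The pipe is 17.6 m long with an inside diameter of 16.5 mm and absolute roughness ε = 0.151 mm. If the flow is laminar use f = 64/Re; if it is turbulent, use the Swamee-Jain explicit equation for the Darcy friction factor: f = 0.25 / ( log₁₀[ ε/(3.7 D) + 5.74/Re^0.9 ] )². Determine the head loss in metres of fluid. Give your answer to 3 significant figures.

Q = 1.95 L/min = 1.95/60000 = 3.25e-05 m³/s.
Cross-sectional area A = πD²/4 = π(0.0165)²/4 = 0.0002138 m²; mean velocity V = Q/A = 3.25e-05/0.0002138 = 0.152 m/s.
Reynolds number Re = ρVD/μ = 793 · 0.152 · 0.0165 / 0.0012 = 1657.
Re < 2300 → laminar flow, so f = 64/Re = 64/1657 = 0.03862 (the turbulent correlation is not needed).
Darcy-Weisbach: ΔP = f(L/D)(ρV²/2) = 0.03862·(17.6/0.0165)·(793·0.152²/2) = 0.03862·1067·9.16 = 377.3 Pa.
Head loss h_f = ΔP/(ρg) = 377.3/(793·9.81) = 0.0485 m.

h_f ≈ 0.0485 m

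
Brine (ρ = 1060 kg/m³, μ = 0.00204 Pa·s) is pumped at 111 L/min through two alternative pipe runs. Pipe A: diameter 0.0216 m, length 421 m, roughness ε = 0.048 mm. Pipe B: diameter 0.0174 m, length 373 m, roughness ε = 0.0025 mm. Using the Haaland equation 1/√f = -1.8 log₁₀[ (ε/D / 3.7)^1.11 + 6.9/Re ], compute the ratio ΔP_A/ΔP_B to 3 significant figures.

Pipe A: V = Q/A = 0.00185/0.0003664 = 5.049 m/s; Re = 5.666e+04; ε/D = 0.00222; Haaland → f = 0.02651; ΔP_A = f(L/D)(ρV²/2) = 6.981e+06 Pa.
Pipe B: V = Q/A = 0.00185/0.0002378 = 7.78 m/s; Re = 7.034e+04; ε/D = 0.000144; Haaland → f = 0.01973; ΔP_B = f(L/D)(ρV²/2) = 1.357e+07 Pa.
ΔP_A/ΔP_B = 6.981e+06/1.357e+07 = 0.515.

ΔP_A/ΔP_B ≈ 0.515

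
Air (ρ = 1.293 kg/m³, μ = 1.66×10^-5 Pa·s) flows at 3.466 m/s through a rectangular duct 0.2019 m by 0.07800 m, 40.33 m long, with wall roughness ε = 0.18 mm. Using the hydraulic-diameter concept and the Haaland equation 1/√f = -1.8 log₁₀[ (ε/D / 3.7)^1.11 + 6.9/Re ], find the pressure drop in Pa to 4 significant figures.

Hydraulic diameter D_h = 4A/P = 4·(0.2019·0.078)/(2·(0.2019+0.078)) = 0.06299/0.5598 = 0.1125 m.
Re = ρVD_h/μ = 1.293·3.466·0.1125/1.66e-05 = 3.038e+04.
ε/D_h = 0.00018/0.1125 = 0.0016; Haaland gives 1/√f = -1.8 log₁₀[0.000184+0.000227] = 6.094, so f = 0.02693.
ΔP = f(L/D_h)(ρV²/2) = 0.02693·40.33/0.1125·7.767 = 74.95 Pa.

ΔP ≈ 74.95 Pa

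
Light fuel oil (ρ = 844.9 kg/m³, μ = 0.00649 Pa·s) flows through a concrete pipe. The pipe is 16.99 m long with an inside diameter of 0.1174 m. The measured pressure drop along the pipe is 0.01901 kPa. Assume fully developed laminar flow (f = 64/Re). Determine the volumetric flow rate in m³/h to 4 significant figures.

Q ≈ 2.894 m³/h

For laminar flow, f = 64/Re with Re = ρVD/μ, so Darcy-Weisbach reduces to ΔP = 32μLV/D². Solving for V: V = ΔP·D²/(32μL) = 19.01·(0.1174)²/(32·0.00649·16.99) = 0.07426 m/s.
Check: Re = ρVD/μ = 844.9·0.07426·0.1174/0.00649 = 1135 < 2300, so the laminar assumption holds.
Q = V·A = 0.07426·(π/4·0.1174²) = 0.0008038 m³/s = 2.894 m³/h.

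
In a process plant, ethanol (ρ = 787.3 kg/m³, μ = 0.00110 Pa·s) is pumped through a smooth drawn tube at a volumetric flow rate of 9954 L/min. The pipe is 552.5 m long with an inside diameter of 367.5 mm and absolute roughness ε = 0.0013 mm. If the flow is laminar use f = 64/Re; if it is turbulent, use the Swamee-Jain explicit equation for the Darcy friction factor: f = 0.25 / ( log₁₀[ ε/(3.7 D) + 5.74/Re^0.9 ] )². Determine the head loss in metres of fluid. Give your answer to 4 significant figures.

h_f ≈ 2.551 m

Q = 9954 L/min = 9954/60000 = 0.1659 m³/s.
Cross-sectional area A = πD²/4 = π(0.3675)²/4 = 0.1061 m²; mean velocity V = Q/A = 0.1659/0.1061 = 1.564 m/s.
Reynolds number Re = ρVD/μ = 787.3 · 1.564 · 0.3675 / 0.0011 = 4.114e+05.
Re > 4000 → turbulent. Relative roughness ε/D = 1.3e-06/0.3675 = 3.54e-06. Swamee-Jain: f = 0.25/(log₁₀[3.54e-06/3.7 + 5.74/4.114e+05^0.9])² = 0.25/(log₁₀[9.56e-07 + 5.08e-05])² = 0.25/(-4.286)² = 0.01361.
Darcy-Weisbach: ΔP = f(L/D)(ρV²/2) = 0.01361·(552.5/0.3675)·(787.3·1.564²/2) = 0.01361·1503·962.9 = 1.97e+04 Pa.
Head loss h_f = ΔP/(ρg) = 1.97e+04/(787.3·9.81) = 2.551 m.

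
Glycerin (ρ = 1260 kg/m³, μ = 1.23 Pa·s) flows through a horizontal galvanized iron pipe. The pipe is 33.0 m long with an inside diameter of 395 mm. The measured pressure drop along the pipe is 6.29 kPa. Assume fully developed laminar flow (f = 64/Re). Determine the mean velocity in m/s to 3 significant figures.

For laminar flow, f = 64/Re with Re = ρVD/μ, so Darcy-Weisbach reduces to ΔP = 32μLV/D². Solving for V: V = ΔP·D²/(32μL) = 6290·(0.395)²/(32·1.23·33) = 0.7556 m/s.
Check: Re = ρVD/μ = 1260·0.7556·0.395/1.23 = 305.7 < 2300, so the laminar assumption holds.

V ≈ 0.756 m/s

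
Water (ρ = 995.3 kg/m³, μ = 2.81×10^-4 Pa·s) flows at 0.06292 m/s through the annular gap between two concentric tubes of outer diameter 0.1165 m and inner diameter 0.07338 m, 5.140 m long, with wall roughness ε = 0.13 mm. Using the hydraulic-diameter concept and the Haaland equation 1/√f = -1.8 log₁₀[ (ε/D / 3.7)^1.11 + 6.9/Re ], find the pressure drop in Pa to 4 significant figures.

ΔP ≈ 8.260 Pa

Hydraulic diameter D_h = 4A/P = D_o - D_i = 0.1165 - 0.07338 = 0.04312 m.
Re = ρVD_h/μ = 995.3·0.06292·0.04312/0.000281 = 9610.
ε/D_h = 0.00013/0.04312 = 0.00301; Haaland gives 1/√f = -1.8 log₁₀[0.000373+0.000718] = 5.332, so f = 0.03517.
ΔP = f(L/D_h)(ρV²/2) = 0.03517·5.14/0.04312·1.97 = 8.26 Pa.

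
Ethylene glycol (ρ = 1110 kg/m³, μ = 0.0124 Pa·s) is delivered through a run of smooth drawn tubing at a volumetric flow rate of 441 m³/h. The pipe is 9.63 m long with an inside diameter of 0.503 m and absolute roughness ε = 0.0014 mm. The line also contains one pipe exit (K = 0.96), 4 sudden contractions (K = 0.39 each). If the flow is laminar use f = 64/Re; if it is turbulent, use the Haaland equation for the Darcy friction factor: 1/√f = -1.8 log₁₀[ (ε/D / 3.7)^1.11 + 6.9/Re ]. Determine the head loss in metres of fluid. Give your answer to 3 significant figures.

h_f ≈ 0.0576 m

Q = 441 m³/h = 441/3600 = 0.1225 m³/s.
Cross-sectional area A = πD²/4 = π(0.503)²/4 = 0.1987 m²; mean velocity V = Q/A = 0.1225/0.1987 = 0.6165 m/s.
Reynolds number Re = ρVD/μ = 1110 · 0.6165 · 0.503 / 0.0124 = 2.776e+04.
Re > 4000 → turbulent. Relative roughness ε/D = 1.4e-06/0.503 = 2.78e-06. Haaland: 1/√f = -1.8 log₁₀[(2.78e-06/3.7)^1.11 + 6.9/2.776e+04] = -1.8 log₁₀[1.59e-07 + 0.000249] = 6.488, so f = 0.02376.
Total minor-loss coefficient ΣK = 1·0.96 + 4·0.39 = 2.52.
ΔP = [f·L/D + ΣK]·(ρV²/2) = [0.02376·9.63/0.503 + 2.52]·(1110·0.6165²/2) = [0.4549 + 2.52]·210.9 = 627.5 Pa.
Head loss h_f = ΔP/(ρg) = 627.5/(1110·9.81) = 0.0576 m.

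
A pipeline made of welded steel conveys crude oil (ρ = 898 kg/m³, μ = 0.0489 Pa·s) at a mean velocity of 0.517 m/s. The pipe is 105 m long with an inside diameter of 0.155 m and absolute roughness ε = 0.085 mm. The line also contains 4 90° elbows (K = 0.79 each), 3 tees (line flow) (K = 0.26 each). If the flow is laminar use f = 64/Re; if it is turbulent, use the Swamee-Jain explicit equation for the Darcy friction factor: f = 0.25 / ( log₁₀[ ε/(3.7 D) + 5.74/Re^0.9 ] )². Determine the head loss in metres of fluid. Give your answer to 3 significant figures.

Reynolds number Re = ρVD/μ = 898 · 0.517 · 0.155 / 0.0489 = 1472.
Re < 2300 → laminar flow, so f = 64/Re = 64/1472 = 0.04349 (the turbulent correlation is not needed).
Total minor-loss coefficient ΣK = 4·0.79 + 3·0.26 = 3.94.
ΔP = [f·L/D + ΣK]·(ρV²/2) = [0.04349·105/0.155 + 3.94]·(898·0.517²/2) = [29.46 + 3.94]·120 = 4009 Pa.
Head loss h_f = ΔP/(ρg) = 4009/(898·9.81) = 0.455 m.

h_f ≈ 0.455 m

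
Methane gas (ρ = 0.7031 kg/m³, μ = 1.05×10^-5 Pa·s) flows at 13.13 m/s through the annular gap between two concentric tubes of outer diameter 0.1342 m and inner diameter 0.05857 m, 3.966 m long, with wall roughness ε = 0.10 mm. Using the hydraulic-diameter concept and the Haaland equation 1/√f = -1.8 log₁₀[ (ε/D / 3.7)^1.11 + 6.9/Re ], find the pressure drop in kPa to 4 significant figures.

ΔP ≈ 0.07582 kPa

Hydraulic diameter D_h = 4A/P = D_o - D_i = 0.1342 - 0.05857 = 0.07563 m.
Re = ρVD_h/μ = 0.7031·13.13·0.07563/1.05e-05 = 6.649e+04.
ε/D_h = 0.0001/0.07563 = 0.00132; Haaland gives 1/√f = -1.8 log₁₀[0.000149+0.000104] = 6.474, so f = 0.02386.
ΔP = f(L/D_h)(ρV²/2) = 0.02386·3.966/0.07563·60.61 = 75.82 Pa.
ΔP = 0.07582 kPa.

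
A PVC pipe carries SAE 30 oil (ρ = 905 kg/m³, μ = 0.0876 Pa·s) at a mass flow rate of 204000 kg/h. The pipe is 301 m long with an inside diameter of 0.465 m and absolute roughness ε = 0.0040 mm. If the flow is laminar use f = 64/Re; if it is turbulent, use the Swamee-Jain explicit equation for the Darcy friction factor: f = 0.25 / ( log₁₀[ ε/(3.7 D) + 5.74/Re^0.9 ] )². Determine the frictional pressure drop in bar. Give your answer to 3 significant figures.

ΔP ≈ 0.0144 bar

ṁ = 204000 kg/h = 204000/3600 = 56.67 kg/s.
A = πD²/4 = π(0.465)²/4 = 0.1698 m²; mean velocity V = ṁ/(ρA) = 56.67/(905 · 0.1698) = 0.3687 m/s.
Reynolds number Re = ρVD/μ = 905 · 0.3687 · 0.465 / 0.0876 = 1771.
Re < 2300 → laminar flow, so f = 64/Re = 64/1771 = 0.03613 (the turbulent correlation is not needed).
Darcy-Weisbach: ΔP = f(L/D)(ρV²/2) = 0.03613·(301/0.465)·(905·0.3687²/2) = 0.03613·647.3·61.52 = 1439 Pa.
ΔP = 1439 Pa = 0.0144 bar.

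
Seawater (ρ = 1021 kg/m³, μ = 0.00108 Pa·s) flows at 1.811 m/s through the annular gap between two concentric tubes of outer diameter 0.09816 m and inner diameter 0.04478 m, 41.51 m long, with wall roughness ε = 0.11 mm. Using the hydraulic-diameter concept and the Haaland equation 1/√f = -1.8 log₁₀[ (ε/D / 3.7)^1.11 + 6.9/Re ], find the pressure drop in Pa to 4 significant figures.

Hydraulic diameter D_h = 4A/P = D_o - D_i = 0.09816 - 0.04478 = 0.05338 m.
Re = ρVD_h/μ = 1021·1.811·0.05338/0.00108 = 9.139e+04.
ε/D_h = 0.00011/0.05338 = 0.00206; Haaland gives 1/√f = -1.8 log₁₀[0.000244+7.55e-05] = 6.291, so f = 0.02526.
ΔP = f(L/D_h)(ρV²/2) = 0.02526·41.51/0.05338·1674 = 3.289e+04 Pa.

ΔP ≈ 32890 Pa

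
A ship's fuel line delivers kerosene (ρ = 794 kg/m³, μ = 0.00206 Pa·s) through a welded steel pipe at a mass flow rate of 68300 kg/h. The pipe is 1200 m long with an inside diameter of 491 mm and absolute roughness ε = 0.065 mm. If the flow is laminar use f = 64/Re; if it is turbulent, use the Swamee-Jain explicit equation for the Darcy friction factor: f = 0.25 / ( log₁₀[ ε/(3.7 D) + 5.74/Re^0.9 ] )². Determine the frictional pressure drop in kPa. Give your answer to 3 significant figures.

ΔP ≈ 0.387 kPa

ṁ = 68300 kg/h = 68300/3600 = 18.97 kg/s.
A = πD²/4 = π(0.491)²/4 = 0.1893 m²; mean velocity V = ṁ/(ρA) = 18.97/(794 · 0.1893) = 0.1262 m/s.
Reynolds number Re = ρVD/μ = 794 · 0.1262 · 0.491 / 0.00206 = 2.388e+04.
Re > 4000 → turbulent. Relative roughness ε/D = 6.5e-05/0.491 = 0.000132. Swamee-Jain: f = 0.25/(log₁₀[0.000132/3.7 + 5.74/2.388e+04^0.9])² = 0.25/(log₁₀[3.58e-05 + 0.000659])² = 0.25/(-3.158)² = 0.02506.
Darcy-Weisbach: ΔP = f(L/D)(ρV²/2) = 0.02506·(1200/0.491)·(794·0.1262²/2) = 0.02506·2444·6.322 = 387.2 Pa.
ΔP = 387.2 Pa = 0.387 kPa.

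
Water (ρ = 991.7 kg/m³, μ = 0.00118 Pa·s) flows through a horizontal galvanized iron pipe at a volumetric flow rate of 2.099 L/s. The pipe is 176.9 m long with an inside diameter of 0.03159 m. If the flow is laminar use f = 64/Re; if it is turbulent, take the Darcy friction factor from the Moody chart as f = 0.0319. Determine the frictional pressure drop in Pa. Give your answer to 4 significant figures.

Q = 2.099 L/s = 2.099/1000 = 0.002099 m³/s.
Cross-sectional area A = πD²/4 = π(0.03159)²/4 = 0.0007838 m²; mean velocity V = Q/A = 0.002099/0.0007838 = 2.678 m/s.
Reynolds number Re = ρVD/μ = 991.7 · 2.678 · 0.03159 / 0.00118 = 7.11e+04.
Re > 4000 → turbulent; use the Moody-chart value f = 0.0319.
Darcy-Weisbach: ΔP = f(L/D)(ρV²/2) = 0.0319·(176.9/0.03159)·(991.7·2.678²/2) = 0.0319·5600·3556 = 6.353e+05 Pa.

ΔP ≈ 635300 Pa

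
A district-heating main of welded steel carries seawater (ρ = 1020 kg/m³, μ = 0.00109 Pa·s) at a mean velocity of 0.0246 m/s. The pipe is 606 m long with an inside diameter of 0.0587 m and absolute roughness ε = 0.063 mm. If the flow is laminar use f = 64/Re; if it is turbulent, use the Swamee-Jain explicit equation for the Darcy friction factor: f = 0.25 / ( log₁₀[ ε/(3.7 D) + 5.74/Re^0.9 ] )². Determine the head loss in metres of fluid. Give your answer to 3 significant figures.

Reynolds number Re = ρVD/μ = 1020 · 0.0246 · 0.0587 / 0.00109 = 1351.
Re < 2300 → laminar flow, so f = 64/Re = 64/1351 = 0.04736 (the turbulent correlation is not needed).
Darcy-Weisbach: ΔP = f(L/D)(ρV²/2) = 0.04736·(606/0.0587)·(1020·0.0246²/2) = 0.04736·1.032e+04·0.3086 = 150.9 Pa.
Head loss h_f = ΔP/(ρg) = 150.9/(1020·9.81) = 0.0151 m.

h_f ≈ 0.0151 m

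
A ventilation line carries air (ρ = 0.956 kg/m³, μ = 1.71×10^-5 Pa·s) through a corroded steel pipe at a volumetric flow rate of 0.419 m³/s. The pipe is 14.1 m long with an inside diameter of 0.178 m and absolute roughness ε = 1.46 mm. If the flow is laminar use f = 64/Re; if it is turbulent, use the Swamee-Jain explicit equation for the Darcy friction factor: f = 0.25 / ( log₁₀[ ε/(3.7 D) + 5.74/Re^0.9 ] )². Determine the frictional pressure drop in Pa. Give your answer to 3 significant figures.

Cross-sectional area A = πD²/4 = π(0.178)²/4 = 0.02488 m²; mean velocity V = Q/A = 0.419/0.02488 = 16.84 m/s.
Reynolds number Re = ρVD/μ = 0.956 · 16.84 · 0.178 / 1.71e-05 = 1.676e+05.
Re > 4000 → turbulent. Relative roughness ε/D = 0.00146/0.178 = 0.0082. Swamee-Jain: f = 0.25/(log₁₀[0.0082/3.7 + 5.74/1.676e+05^0.9])² = 0.25/(log₁₀[0.00222 + 0.000114])² = 0.25/(-2.632)² = 0.03608.
Darcy-Weisbach: ΔP = f(L/D)(ρV²/2) = 0.03608·(14.1/0.178)·(0.956·16.84²/2) = 0.03608·79.21·135.5 = 387.3 Pa.

ΔP ≈ 387 Pa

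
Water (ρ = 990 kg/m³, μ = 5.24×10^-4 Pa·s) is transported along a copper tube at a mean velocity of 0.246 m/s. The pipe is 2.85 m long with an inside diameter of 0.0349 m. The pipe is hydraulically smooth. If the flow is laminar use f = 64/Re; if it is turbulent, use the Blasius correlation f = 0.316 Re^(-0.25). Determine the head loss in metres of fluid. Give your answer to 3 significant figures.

h_f ≈ 0.00705 m

Reynolds number Re = ρVD/μ = 990 · 0.246 · 0.0349 / 0.000524 = 1.622e+04.
Re > 4000 → turbulent. Smooth-pipe (Blasius): f = 0.316 Re^(-0.25) = 0.316/(1.622e+04)^0.25 = 0.028.
Darcy-Weisbach: ΔP = f(L/D)(ρV²/2) = 0.028·(2.85/0.0349)·(990·0.246²/2) = 0.028·81.66·29.96 = 68.5 Pa.
Head loss h_f = ΔP/(ρg) = 68.5/(990·9.81) = 0.00705 m.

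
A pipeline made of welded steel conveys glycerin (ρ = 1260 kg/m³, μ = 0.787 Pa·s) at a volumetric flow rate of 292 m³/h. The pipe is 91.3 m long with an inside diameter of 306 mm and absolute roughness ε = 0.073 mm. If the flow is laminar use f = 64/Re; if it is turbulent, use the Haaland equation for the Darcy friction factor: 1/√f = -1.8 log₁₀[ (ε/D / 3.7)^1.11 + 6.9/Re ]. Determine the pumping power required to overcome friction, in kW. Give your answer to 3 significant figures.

P ≈ 2.20 kW

Q = 292 m³/h = 292/3600 = 0.08111 m³/s.
Cross-sectional area A = πD²/4 = π(0.306)²/4 = 0.07354 m²; mean velocity V = Q/A = 0.08111/0.07354 = 1.103 m/s.
Reynolds number Re = ρVD/μ = 1260 · 1.103 · 0.306 / 0.787 = 540.3.
Re < 2300 → laminar flow, so f = 64/Re = 64/540.3 = 0.1184 (the turbulent correlation is not needed).
Darcy-Weisbach: ΔP = f(L/D)(ρV²/2) = 0.1184·(91.3/0.306)·(1260·1.103²/2) = 0.1184·298.4·766.4 = 2.708e+04 Pa.
Pumping power P = QΔP = 0.08111·2.708e+04 = 2197 W = 2.20 kW.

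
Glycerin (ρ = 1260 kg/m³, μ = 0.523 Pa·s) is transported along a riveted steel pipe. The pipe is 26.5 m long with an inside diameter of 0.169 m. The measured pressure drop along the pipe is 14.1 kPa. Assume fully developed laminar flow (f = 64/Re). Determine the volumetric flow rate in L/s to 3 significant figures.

Q ≈ 20.4 L/s

For laminar flow, f = 64/Re with Re = ρVD/μ, so Darcy-Weisbach reduces to ΔP = 32μLV/D². Solving for V: V = ΔP·D²/(32μL) = 1.41e+04·(0.169)²/(32·0.523·26.5) = 0.908 m/s.
Check: Re = ρVD/μ = 1260·0.908·0.169/0.523 = 369.7 < 2300, so the laminar assumption holds.
Q = V·A = 0.908·(π/4·0.169²) = 0.02037 m³/s = 20.4 L/s.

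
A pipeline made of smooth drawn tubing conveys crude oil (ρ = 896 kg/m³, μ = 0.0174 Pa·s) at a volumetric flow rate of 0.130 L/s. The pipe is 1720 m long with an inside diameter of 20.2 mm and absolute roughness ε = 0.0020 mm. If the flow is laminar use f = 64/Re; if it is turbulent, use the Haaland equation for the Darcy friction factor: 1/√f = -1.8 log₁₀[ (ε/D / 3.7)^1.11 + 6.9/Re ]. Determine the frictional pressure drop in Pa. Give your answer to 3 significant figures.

ΔP ≈ 952000 Pa

Q = 0.130 L/s = 0.130/1000 = 0.00013 m³/s.
Cross-sectional area A = πD²/4 = π(0.0202)²/4 = 0.0003205 m²; mean velocity V = Q/A = 0.00013/0.0003205 = 0.4056 m/s.
Reynolds number Re = ρVD/μ = 896 · 0.4056 · 0.0202 / 0.0174 = 421.9.
Re < 2300 → laminar flow, so f = 64/Re = 64/421.9 = 0.1517 (the turbulent correlation is not needed).
Darcy-Weisbach: ΔP = f(L/D)(ρV²/2) = 0.1517·(1720/0.0202)·(896·0.4056²/2) = 0.1517·8.515e+04·73.72 = 9.521e+05 Pa.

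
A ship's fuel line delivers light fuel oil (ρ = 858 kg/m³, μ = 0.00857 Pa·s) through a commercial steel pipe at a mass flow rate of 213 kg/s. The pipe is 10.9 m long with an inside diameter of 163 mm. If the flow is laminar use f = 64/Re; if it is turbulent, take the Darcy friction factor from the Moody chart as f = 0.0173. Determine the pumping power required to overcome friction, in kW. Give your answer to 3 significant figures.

P ≈ 17.4 kW

A = πD²/4 = π(0.163)²/4 = 0.02087 m²; mean velocity V = ṁ/(ρA) = 213/(858 · 0.02087) = 11.9 m/s.
Reynolds number Re = ρVD/μ = 858 · 11.9 · 0.163 / 0.00857 = 1.941e+05.
Re > 4000 → turbulent; use the Moody-chart value f = 0.0173.
Darcy-Weisbach: ΔP = f(L/D)(ρV²/2) = 0.0173·(10.9/0.163)·(858·11.9²/2) = 0.0173·66.87·6.072e+04 = 7.024e+04 Pa.
Q = ṁ/ρ = 213/858 = 0.2483 m³/s.
Pumping power P = QΔP = 0.2483·7.024e+04 = 17440 W = 17.4 kW.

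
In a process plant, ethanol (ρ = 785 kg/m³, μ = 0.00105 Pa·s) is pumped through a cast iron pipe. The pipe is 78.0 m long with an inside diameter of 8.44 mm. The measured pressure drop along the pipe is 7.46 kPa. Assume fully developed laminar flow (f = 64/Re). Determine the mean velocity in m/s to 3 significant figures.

V ≈ 0.203 m/s

For laminar flow, f = 64/Re with Re = ρVD/μ, so Darcy-Weisbach reduces to ΔP = 32μLV/D². Solving for V: V = ΔP·D²/(32μL) = 7460·(0.00844)²/(32·0.00105·78) = 0.2028 m/s.
Check: Re = ρVD/μ = 785·0.2028·0.00844/0.00105 = 1279 < 2300, so the laminar assumption holds.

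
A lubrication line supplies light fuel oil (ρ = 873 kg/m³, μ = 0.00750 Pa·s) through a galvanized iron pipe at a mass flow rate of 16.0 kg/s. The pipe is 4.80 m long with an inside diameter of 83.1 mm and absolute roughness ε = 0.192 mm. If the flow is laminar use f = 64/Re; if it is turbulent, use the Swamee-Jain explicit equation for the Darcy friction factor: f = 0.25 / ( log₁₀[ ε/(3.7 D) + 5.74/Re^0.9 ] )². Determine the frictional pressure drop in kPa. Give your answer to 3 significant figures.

ΔP ≈ 8.27 kPa

A = πD²/4 = π(0.0831)²/4 = 0.005424 m²; mean velocity V = ṁ/(ρA) = 16/(873 · 0.005424) = 3.379 m/s.
Reynolds number Re = ρVD/μ = 873 · 3.379 · 0.0831 / 0.0075 = 3.269e+04.
Re > 4000 → turbulent. Relative roughness ε/D = 0.000192/0.0831 = 0.00231. Swamee-Jain: f = 0.25/(log₁₀[0.00231/3.7 + 5.74/3.269e+04^0.9])² = 0.25/(log₁₀[0.000624 + 0.000497])² = 0.25/(-2.95)² = 0.02872.
Darcy-Weisbach: ΔP = f(L/D)(ρV²/2) = 0.02872·(4.8/0.0831)·(873·3.379²/2) = 0.02872·57.76·4984 = 8269 Pa.
ΔP = 8269 Pa = 8.27 kPa.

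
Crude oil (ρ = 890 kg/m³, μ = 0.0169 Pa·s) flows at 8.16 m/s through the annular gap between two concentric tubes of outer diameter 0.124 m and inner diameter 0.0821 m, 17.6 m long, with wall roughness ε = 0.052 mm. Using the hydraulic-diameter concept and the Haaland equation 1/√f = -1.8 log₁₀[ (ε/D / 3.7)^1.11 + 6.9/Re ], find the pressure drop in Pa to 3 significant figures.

Hydraulic diameter D_h = 4A/P = D_o - D_i = 0.124 - 0.0821 = 0.0419 m.
Re = ρVD_h/μ = 890·8.16·0.0419/0.0169 = 1.801e+04.
ε/D_h = 5.2e-05/0.0419 = 0.00124; Haaland gives 1/√f = -1.8 log₁₀[0.000139+0.000383] = 5.908, so f = 0.02865.
ΔP = f(L/D_h)(ρV²/2) = 0.02865·17.6/0.0419·2.963e+04 = 3.566e+05 Pa.

ΔP ≈ 357000 Pa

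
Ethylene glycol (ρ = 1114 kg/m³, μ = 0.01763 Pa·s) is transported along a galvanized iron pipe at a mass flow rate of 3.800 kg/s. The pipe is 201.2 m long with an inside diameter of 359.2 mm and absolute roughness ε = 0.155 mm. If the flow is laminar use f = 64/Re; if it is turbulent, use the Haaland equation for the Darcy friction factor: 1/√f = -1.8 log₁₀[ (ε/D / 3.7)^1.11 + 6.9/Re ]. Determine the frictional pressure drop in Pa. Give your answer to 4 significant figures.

ΔP ≈ 29.61 Pa

A = πD²/4 = π(0.3592)²/4 = 0.1013 m²; mean velocity V = ṁ/(ρA) = 3.8/(1114 · 0.1013) = 0.03366 m/s.
Reynolds number Re = ρVD/μ = 1114 · 0.03366 · 0.3592 / 0.0176 = 764.
Re < 2300 → laminar flow, so f = 64/Re = 64/764 = 0.08377 (the turbulent correlation is not needed).
Darcy-Weisbach: ΔP = f(L/D)(ρV²/2) = 0.08377·(201.2/0.3592)·(1114·0.03366²/2) = 0.08377·560.1·0.6311 = 29.61 Pa.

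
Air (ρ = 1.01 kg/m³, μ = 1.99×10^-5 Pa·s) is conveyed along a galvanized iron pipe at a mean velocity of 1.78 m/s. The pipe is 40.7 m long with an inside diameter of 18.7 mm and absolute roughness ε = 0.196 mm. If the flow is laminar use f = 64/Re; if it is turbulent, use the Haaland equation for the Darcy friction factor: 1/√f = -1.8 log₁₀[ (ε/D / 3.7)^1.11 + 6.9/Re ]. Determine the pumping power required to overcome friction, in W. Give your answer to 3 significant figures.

P ≈ 0.0645 W

Reynolds number Re = ρVD/μ = 1.01 · 1.78 · 0.0187 / 1.99e-05 = 1689.
Re < 2300 → laminar flow, so f = 64/Re = 64/1689 = 0.03788 (the turbulent correlation is not needed).
Darcy-Weisbach: ΔP = f(L/D)(ρV²/2) = 0.03788·(40.7/0.0187)·(1.01·1.78²/2) = 0.03788·2176·1.6 = 131.9 Pa.
Q = V·A = 1.78·0.0002746 = 0.0004889 m³/s.
Pumping power P = QΔP = 0.0004889·131.9 = 0.06450 W = 0.0645 W.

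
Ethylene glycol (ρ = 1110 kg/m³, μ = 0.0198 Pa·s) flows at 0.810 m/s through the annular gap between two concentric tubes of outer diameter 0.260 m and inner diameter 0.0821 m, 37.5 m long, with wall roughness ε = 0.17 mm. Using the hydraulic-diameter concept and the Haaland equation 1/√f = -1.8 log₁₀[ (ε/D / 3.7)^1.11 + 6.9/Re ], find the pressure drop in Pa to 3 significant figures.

Hydraulic diameter D_h = 4A/P = D_o - D_i = 0.26 - 0.0821 = 0.1779 m.
Re = ρVD_h/μ = 1110·0.81·0.1779/0.0198 = 8078.
ε/D_h = 0.00017/0.1779 = 0.000956; Haaland gives 1/√f = -1.8 log₁₀[0.000104+0.000854] = 5.433, so f = 0.03387.
ΔP = f(L/D_h)(ρV²/2) = 0.03387·37.5/0.1779·364.1 = 2600 Pa.

ΔP ≈ 2600 Pa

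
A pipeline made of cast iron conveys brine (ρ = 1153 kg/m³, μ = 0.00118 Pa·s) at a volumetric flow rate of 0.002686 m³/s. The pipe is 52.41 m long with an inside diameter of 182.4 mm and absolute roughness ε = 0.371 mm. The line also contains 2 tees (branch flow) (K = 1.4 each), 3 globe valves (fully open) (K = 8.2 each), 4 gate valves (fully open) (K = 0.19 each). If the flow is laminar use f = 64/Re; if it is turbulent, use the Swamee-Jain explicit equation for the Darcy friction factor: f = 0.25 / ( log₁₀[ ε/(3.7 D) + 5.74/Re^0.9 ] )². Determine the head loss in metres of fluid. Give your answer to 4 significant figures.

h_f ≈ 0.01990 m

Cross-sectional area A = πD²/4 = π(0.1824)²/4 = 0.02613 m²; mean velocity V = Q/A = 0.002686/0.02613 = 0.1028 m/s.
Reynolds number Re = ρVD/μ = 1153 · 0.1028 · 0.1824 / 0.00118 = 1.832e+04.
Re > 4000 → turbulent. Relative roughness ε/D = 0.000371/0.1824 = 0.00203. Swamee-Jain: f = 0.25/(log₁₀[0.00203/3.7 + 5.74/1.832e+04^0.9])² = 0.25/(log₁₀[0.00055 + 0.000836])² = 0.25/(-2.858)² = 0.0306.
Total minor-loss coefficient ΣK = 2·1.4 + 3·8.2 + 4·0.19 = 28.2.
ΔP = [f·L/D + ΣK]·(ρV²/2) = [0.0306·52.41/0.1824 + 28.2]·(1153·0.1028²/2) = [8.793 + 28.2]·6.092 = 225.1 Pa.
Head loss h_f = ΔP/(ρg) = 225.1/(1153·9.81) = 0.01990 m.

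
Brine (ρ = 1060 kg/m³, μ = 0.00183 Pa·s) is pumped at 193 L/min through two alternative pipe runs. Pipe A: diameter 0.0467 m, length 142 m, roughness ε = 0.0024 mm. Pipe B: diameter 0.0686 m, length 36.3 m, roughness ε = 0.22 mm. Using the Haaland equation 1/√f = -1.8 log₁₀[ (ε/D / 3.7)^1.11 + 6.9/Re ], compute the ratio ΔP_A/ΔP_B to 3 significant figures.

ΔP_A/ΔP_B ≈ 18.7

Pipe A: V = Q/A = 0.003217/0.001713 = 1.878 m/s; Re = 5.08e+04; ε/D = 5.14e-05; Haaland → f = 0.02078; ΔP_A = f(L/D)(ρV²/2) = 1.181e+05 Pa.
Pipe B: V = Q/A = 0.003217/0.003696 = 0.8703 m/s; Re = 3.458e+04; ε/D = 0.00321; Haaland → f = 0.02971; ΔP_B = f(L/D)(ρV²/2) = 6312 Pa.
ΔP_A/ΔP_B = 1.181e+05/6312 = 18.7.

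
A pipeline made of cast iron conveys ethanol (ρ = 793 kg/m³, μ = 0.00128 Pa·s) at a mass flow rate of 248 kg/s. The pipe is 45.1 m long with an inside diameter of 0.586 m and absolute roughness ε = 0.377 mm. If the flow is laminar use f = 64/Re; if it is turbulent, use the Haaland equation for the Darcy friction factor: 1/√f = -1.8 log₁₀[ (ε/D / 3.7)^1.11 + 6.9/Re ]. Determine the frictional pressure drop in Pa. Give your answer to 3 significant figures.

A = πD²/4 = π(0.586)²/4 = 0.2697 m²; mean velocity V = ṁ/(ρA) = 248/(793 · 0.2697) = 1.16 m/s.
Reynolds number Re = ρVD/μ = 793 · 1.16 · 0.586 / 0.00128 = 4.21e+05.
Re > 4000 → turbulent. Relative roughness ε/D = 0.000377/0.586 = 0.000643. Haaland: 1/√f = -1.8 log₁₀[(0.000643/3.7)^1.11 + 6.9/4.21e+05] = -1.8 log₁₀[6.71e-05 + 1.64e-05] = 7.341, so f = 0.01856.
Darcy-Weisbach: ΔP = f(L/D)(ρV²/2) = 0.01856·(45.1/0.586)·(793·1.16²/2) = 0.01856·76.96·533.1 = 761.3 Pa.

ΔP ≈ 761 Pa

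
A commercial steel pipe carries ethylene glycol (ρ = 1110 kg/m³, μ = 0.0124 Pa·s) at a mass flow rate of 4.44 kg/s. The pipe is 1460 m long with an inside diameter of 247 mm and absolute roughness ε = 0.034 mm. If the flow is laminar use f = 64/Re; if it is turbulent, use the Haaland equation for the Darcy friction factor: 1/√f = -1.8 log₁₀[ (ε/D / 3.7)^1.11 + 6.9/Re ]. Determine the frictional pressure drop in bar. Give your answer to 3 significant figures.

A = πD²/4 = π(0.247)²/4 = 0.04792 m²; mean velocity V = ṁ/(ρA) = 4.44/(1110 · 0.04792) = 0.08348 m/s.
Reynolds number Re = ρVD/μ = 1110 · 0.08348 · 0.247 / 0.0124 = 1846.
Re < 2300 → laminar flow, so f = 64/Re = 64/1846 = 0.03467 (the turbulent correlation is not needed).
Darcy-Weisbach: ΔP = f(L/D)(ρV²/2) = 0.03467·(1460/0.247)·(1110·0.08348²/2) = 0.03467·5911·3.868 = 792.7 Pa.
ΔP = 792.7 Pa = 0.00793 bar.

ΔP ≈ 0.00793 bar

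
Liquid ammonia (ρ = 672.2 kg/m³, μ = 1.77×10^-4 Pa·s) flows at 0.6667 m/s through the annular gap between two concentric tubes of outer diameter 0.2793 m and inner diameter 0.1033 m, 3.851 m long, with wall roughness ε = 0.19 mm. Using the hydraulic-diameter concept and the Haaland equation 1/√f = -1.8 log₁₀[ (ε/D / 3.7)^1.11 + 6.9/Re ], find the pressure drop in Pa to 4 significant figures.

ΔP ≈ 67.34 Pa

Hydraulic diameter D_h = 4A/P = D_o - D_i = 0.2793 - 0.1033 = 0.176 m.
Re = ρVD_h/μ = 672.2·0.6667·0.176/0.000177 = 4.456e+05.
ε/D_h = 0.00019/0.176 = 0.00108; Haaland gives 1/√f = -1.8 log₁₀[0.000119+1.55e-05] = 6.967, so f = 0.0206.
ΔP = f(L/D_h)(ρV²/2) = 0.0206·3.851/0.176·149.4 = 67.34 Pa.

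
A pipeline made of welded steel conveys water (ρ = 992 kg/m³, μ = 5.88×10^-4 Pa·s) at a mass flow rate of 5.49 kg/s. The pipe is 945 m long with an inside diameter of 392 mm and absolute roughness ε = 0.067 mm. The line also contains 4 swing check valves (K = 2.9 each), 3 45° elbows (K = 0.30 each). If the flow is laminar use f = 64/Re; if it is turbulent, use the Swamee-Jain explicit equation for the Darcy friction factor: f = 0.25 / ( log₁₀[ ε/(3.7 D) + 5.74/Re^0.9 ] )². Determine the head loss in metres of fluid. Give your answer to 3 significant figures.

h_f ≈ 0.00750 m

A = πD²/4 = π(0.392)²/4 = 0.1207 m²; mean velocity V = ṁ/(ρA) = 5.49/(992 · 0.1207) = 0.04586 m/s.
Reynolds number Re = ρVD/μ = 992 · 0.04586 · 0.392 / 0.000588 = 3.033e+04.
Re > 4000 → turbulent. Relative roughness ε/D = 6.7e-05/0.392 = 0.000171. Swamee-Jain: f = 0.25/(log₁₀[0.000171/3.7 + 5.74/3.033e+04^0.9])² = 0.25/(log₁₀[4.62e-05 + 0.000531])² = 0.25/(-3.239)² = 0.02384.
Total minor-loss coefficient ΣK = 4·2.9 + 3·0.3 = 12.5.
ΔP = [f·L/D + ΣK]·(ρV²/2) = [0.02384·945/0.392 + 12.5]·(992·0.04586²/2) = [57.46 + 12.5]·1.043 = 72.97 Pa.
Head loss h_f = ΔP/(ρg) = 72.97/(992·9.81) = 0.00750 m.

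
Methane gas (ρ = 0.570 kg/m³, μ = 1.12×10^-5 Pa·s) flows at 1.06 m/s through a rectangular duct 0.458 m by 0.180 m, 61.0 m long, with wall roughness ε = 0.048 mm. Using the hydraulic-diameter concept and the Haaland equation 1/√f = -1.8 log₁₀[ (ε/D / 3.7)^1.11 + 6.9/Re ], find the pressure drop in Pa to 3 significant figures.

Hydraulic diameter D_h = 4A/P = 4·(0.458·0.18)/(2·(0.458+0.18)) = 0.3298/1.276 = 0.2584 m.
Re = ρVD_h/μ = 0.57·1.06·0.2584/1.12e-05 = 1.394e+04.
ε/D_h = 4.8e-05/0.2584 = 0.000186; Haaland gives 1/√f = -1.8 log₁₀[1.69e-05+0.000495] = 5.924, so f = 0.0285.
ΔP = f(L/D_h)(ρV²/2) = 0.0285·61/0.2584·0.3202 = 2.154 Pa.

ΔP ≈ 2.15 Pa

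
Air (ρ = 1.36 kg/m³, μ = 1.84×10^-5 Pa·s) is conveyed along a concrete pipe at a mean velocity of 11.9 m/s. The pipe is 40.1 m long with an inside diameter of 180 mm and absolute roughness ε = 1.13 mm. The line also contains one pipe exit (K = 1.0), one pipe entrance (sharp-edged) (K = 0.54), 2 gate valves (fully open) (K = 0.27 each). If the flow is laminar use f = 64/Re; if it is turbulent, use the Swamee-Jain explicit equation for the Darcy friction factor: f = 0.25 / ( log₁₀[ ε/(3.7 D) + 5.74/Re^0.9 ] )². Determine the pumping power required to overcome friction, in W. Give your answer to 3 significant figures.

P ≈ 277 W

Reynolds number Re = ρVD/μ = 1.36 · 11.9 · 0.18 / 1.84e-05 = 1.583e+05.
Re > 4000 → turbulent. Relative roughness ε/D = 0.00113/0.18 = 0.00628. Swamee-Jain: f = 0.25/(log₁₀[0.00628/3.7 + 5.74/1.583e+05^0.9])² = 0.25/(log₁₀[0.0017 + 0.00012])² = 0.25/(-2.741)² = 0.03328.
Total minor-loss coefficient ΣK = 1·1 + 1·0.54 + 2·0.27 = 2.08.
ΔP = [f·L/D + ΣK]·(ρV²/2) = [0.03328·40.1/0.18 + 2.08]·(1.36·11.9²/2) = [7.415 + 2.08]·96.29 = 914.3 Pa.
Q = V·A = 11.9·0.02545 = 0.3028 m³/s.
Pumping power P = QΔP = 0.3028·914.3 = 276.9 W = 277 W.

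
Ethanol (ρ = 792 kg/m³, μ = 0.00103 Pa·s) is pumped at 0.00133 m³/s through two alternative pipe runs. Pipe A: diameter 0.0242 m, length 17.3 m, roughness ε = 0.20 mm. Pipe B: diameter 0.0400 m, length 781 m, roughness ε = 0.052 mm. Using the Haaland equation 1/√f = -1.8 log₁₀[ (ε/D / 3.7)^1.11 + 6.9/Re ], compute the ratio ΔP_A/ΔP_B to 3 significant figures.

ΔP_A/ΔP_B ≈ 0.387

Pipe A: V = Q/A = 0.00133/0.00046 = 2.892 m/s; Re = 5.381e+04; ε/D = 0.00826; Haaland → f = 0.03679; ΔP_A = f(L/D)(ρV²/2) = 8.708e+04 Pa.
Pipe B: V = Q/A = 0.00133/0.001257 = 1.058 m/s; Re = 3.255e+04; ε/D = 0.0013; Haaland → f = 0.026; ΔP_B = f(L/D)(ρV²/2) = 2.252e+05 Pa.
ΔP_A/ΔP_B = 8.708e+04/2.252e+05 = 0.387.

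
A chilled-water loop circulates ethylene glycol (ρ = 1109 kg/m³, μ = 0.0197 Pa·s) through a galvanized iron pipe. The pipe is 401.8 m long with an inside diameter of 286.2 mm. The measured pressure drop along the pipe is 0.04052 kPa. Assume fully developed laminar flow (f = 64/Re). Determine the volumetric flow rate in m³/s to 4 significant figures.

For laminar flow, f = 64/Re with Re = ρVD/μ, so Darcy-Weisbach reduces to ΔP = 32μLV/D². Solving for V: V = ΔP·D²/(32μL) = 40.52·(0.2862)²/(32·0.0197·401.8) = 0.0131 m/s.
Check: Re = ρVD/μ = 1109·0.0131·0.2862/0.0197 = 211.1 < 2300, so the laminar assumption holds.
Q = V·A = 0.0131·(π/4·0.2862²) = 0.000843 m³/s = 8.430×10^-4 m³/s.

Q ≈ 8.430×10^-4 m³/s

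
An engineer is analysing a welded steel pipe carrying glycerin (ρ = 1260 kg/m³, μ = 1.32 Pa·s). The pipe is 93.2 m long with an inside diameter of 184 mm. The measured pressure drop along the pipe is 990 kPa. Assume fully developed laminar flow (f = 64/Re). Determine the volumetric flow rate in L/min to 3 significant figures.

For laminar flow, f = 64/Re with Re = ρVD/μ, so Darcy-Weisbach reduces to ΔP = 32μLV/D². Solving for V: V = ΔP·D²/(32μL) = 9.9e+05·(0.184)²/(32·1.32·93.2) = 8.514 m/s.
Check: Re = ρVD/μ = 1260·8.514·0.184/1.32 = 1495 < 2300, so the laminar assumption holds.
Q = V·A = 8.514·(π/4·0.184²) = 0.2264 m³/s = 13600 L/min.

Q ≈ 13600 L/min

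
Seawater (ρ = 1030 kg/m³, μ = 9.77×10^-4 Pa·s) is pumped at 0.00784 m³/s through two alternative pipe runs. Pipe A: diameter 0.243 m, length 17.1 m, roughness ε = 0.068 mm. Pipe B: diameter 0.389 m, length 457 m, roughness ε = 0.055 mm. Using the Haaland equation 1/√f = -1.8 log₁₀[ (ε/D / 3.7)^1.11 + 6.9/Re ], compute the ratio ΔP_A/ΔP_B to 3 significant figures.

ΔP_A/ΔP_B ≈ 0.361

Pipe A: V = Q/A = 0.00784/0.04638 = 0.169 m/s; Re = 4.331e+04; ε/D = 0.00028; Haaland → f = 0.02218; ΔP_A = f(L/D)(ρV²/2) = 22.97 Pa.
Pipe B: V = Q/A = 0.00784/0.1188 = 0.06597 m/s; Re = 2.705e+04; ε/D = 0.000141; Haaland → f = 0.02418; ΔP_B = f(L/D)(ρV²/2) = 63.67 Pa.
ΔP_A/ΔP_B = 22.97/63.67 = 0.361.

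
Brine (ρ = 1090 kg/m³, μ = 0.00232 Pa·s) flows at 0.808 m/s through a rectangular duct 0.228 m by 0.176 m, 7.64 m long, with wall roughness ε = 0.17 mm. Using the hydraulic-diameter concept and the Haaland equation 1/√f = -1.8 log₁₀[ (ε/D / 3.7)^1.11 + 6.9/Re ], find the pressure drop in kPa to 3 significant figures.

Hydraulic diameter D_h = 4A/P = 4·(0.228·0.176)/(2·(0.228+0.176)) = 0.1605/0.808 = 0.1987 m.
Re = ρVD_h/μ = 1090·0.808·0.1987/0.00232 = 7.541e+04.
ε/D_h = 0.00017/0.1987 = 0.000856; Haaland gives 1/√f = -1.8 log₁₀[9.21e-05+9.15e-05] = 6.725, so f = 0.02211.
ΔP = f(L/D_h)(ρV²/2) = 0.02211·7.64/0.1987·355.8 = 302.6 Pa.
ΔP = 0.303 kPa.

ΔP ≈ 0.303 kPa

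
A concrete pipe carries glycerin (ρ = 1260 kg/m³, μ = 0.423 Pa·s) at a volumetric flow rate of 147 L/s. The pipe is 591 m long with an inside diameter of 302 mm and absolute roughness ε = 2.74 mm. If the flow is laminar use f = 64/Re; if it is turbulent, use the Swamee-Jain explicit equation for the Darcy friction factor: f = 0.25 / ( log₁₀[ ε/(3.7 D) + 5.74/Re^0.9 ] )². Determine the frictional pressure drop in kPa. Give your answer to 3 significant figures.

Q = 147 L/s = 147/1000 = 0.147 m³/s.
Cross-sectional area A = πD²/4 = π(0.302)²/4 = 0.07163 m²; mean velocity V = Q/A = 0.147/0.07163 = 2.052 m/s.
Reynolds number Re = ρVD/μ = 1260 · 2.052 · 0.302 / 0.423 = 1846.
Re < 2300 → laminar flow, so f = 64/Re = 64/1846 = 0.03467 (the turbulent correlation is not needed).
Darcy-Weisbach: ΔP = f(L/D)(ρV²/2) = 0.03467·(591/0.302)·(1260·2.052²/2) = 0.03467·1957·2653 = 1.8e+05 Pa.
ΔP = 1.8e+05 Pa = 180 kPa.

ΔP ≈ 180 kPa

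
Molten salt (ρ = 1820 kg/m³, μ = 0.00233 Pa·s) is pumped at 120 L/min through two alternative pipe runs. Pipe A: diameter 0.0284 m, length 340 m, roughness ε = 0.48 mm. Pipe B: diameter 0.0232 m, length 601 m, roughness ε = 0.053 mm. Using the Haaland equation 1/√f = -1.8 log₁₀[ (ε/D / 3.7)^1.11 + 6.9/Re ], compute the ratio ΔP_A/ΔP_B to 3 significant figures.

ΔP_A/ΔP_B ≈ 0.368

Pipe A: V = Q/A = 0.002/0.0006335 = 3.157 m/s; Re = 7.004e+04; ε/D = 0.0169; Haaland → f = 0.04633; ΔP_A = f(L/D)(ρV²/2) = 5.031e+06 Pa.
Pipe B: V = Q/A = 0.002/0.0004227 = 4.731 m/s; Re = 8.574e+04; ε/D = 0.00228; Haaland → f = 0.02592; ΔP_B = f(L/D)(ρV²/2) = 1.368e+07 Pa.
ΔP_A/ΔP_B = 5.031e+06/1.368e+07 = 0.368.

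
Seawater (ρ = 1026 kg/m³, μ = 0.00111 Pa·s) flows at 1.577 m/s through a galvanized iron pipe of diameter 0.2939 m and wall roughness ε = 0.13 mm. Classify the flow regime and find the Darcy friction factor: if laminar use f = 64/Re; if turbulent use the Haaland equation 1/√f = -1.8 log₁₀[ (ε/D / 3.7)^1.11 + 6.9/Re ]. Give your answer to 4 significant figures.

f ≈ 0.01734

Re = ρVD/μ = 1026·1.577·0.2939/0.00111 = 4.284e+05.
Re > 4000 → turbulent. ε/D = 0.00013/0.2939 = 0.000442; Haaland: 1/√f = -1.8 log₁₀[4.43e-05 + 1.61e-05] = 7.594, so f = 0.01734.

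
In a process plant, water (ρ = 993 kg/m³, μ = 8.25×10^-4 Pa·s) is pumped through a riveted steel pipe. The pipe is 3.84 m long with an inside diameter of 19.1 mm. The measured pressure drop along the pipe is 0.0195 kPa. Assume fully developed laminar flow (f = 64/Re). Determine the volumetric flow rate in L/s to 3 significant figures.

Q ≈ 0.0201 L/s

For laminar flow, f = 64/Re with Re = ρVD/μ, so Darcy-Weisbach reduces to ΔP = 32μLV/D². Solving for V: V = ΔP·D²/(32μL) = 19.5·(0.0191)²/(32·0.000825·3.84) = 0.07017 m/s.
Check: Re = ρVD/μ = 993·0.07017·0.0191/0.000825 = 1613 < 2300, so the laminar assumption holds.
Q = V·A = 0.07017·(π/4·0.0191²) = 2.011e-05 m³/s = 0.0201 L/s.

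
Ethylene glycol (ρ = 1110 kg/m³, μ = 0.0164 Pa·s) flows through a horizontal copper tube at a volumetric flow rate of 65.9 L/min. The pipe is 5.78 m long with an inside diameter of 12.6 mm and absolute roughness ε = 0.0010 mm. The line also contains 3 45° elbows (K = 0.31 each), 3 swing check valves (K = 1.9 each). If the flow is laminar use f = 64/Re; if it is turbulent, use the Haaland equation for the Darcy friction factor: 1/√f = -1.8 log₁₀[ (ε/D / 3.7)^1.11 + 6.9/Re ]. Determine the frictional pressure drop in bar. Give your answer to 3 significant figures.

Q = 65.9 L/min = 65.9/60000 = 0.001098 m³/s.
Cross-sectional area A = πD²/4 = π(0.0126)²/4 = 0.0001247 m²; mean velocity V = Q/A = 0.001098/0.0001247 = 8.809 m/s.
Reynolds number Re = ρVD/μ = 1110 · 8.809 · 0.0126 / 0.0164 = 7512.
Re > 4000 → turbulent. Relative roughness ε/D = 1e-06/0.0126 = 7.94e-05. Haaland: 1/√f = -1.8 log₁₀[(7.94e-05/3.7)^1.11 + 6.9/7512] = -1.8 log₁₀[6.57e-06 + 0.000919] = 5.461, so f = 0.03353.
Total minor-loss coefficient ΣK = 3·0.31 + 3·1.9 = 6.63.
ΔP = [f·L/D + ΣK]·(ρV²/2) = [0.03353·5.78/0.0126 + 6.63]·(1110·8.809²/2) = [15.38 + 6.63]·4.306e+04 = 9.479e+05 Pa.
ΔP = 9.479e+05 Pa = 9.48 bar.

ΔP ≈ 9.48 bar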